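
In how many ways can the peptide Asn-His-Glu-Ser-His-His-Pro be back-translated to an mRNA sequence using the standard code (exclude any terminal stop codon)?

768

Asn: 2 codons.
His: 2 codons.
Glu: 2 codons.
Ser: 6 codons.
His: 2 codons.
His: 2 codons.
Pro: 4 codons.
2 × 2 × 2 × 6 × 2 × 2 × 4 = 768.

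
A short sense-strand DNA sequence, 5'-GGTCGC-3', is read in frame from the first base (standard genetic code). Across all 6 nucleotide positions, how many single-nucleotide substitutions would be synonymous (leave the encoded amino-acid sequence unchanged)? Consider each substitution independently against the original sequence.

Codon 1 (GGT, Gly): 3 synonymous substitutions.
Codon 2 (CGC, Arg): 3 synonymous substitutions.
Total: 3 + 3 = 6.

6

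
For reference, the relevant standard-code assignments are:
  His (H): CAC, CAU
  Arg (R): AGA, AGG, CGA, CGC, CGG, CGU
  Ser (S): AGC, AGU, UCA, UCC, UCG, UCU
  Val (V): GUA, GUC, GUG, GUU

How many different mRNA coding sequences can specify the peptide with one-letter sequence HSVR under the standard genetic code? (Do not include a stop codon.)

His: 2 codons.
Ser: 6 codons.
Val: 4 codons.
Arg: 6 codons.
2 × 6 × 4 × 6 = 288.

288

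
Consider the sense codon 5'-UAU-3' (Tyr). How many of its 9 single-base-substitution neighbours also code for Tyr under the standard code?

Position 1: none → 0 synonymous.
Position 2: none → 0 synonymous.
Position 3: UAC → 1 synonymous.
Total: 0 + 0 + 1 = 1.

1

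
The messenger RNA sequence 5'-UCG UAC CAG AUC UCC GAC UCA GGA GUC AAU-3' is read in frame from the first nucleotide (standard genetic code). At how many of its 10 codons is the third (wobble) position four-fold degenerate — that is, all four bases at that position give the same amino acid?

Codon 1 UCG (Ser): third position 4-fold.
Codon 2 UAC (Tyr): third position 2-fold.
Codon 3 CAG (Gln): third position 2-fold.
Codon 4 AUC (Ile): third position 3-fold.
Codon 5 UCC (Ser): third position 4-fold.
Codon 6 GAC (Asp): third position 2-fold.
Codon 7 UCA (Ser): third position 4-fold.
Codon 8 GGA (Gly): third position 4-fold.
Codon 9 GUC (Val): third position 4-fold.
Codon 10 AAU (Asn): third position 2-fold.
Four-fold degenerate third positions: 5.

5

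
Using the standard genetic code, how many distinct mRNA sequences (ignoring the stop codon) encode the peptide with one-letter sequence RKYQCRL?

3456

Arg: 6 codons.
Lys: 2 codons.
Tyr: 2 codons.
Gln: 2 codons.
Cys: 2 codons.
Arg: 6 codons.
Leu: 6 codons.
6 × 2 × 2 × 2 × 2 × 6 × 6 = 3456.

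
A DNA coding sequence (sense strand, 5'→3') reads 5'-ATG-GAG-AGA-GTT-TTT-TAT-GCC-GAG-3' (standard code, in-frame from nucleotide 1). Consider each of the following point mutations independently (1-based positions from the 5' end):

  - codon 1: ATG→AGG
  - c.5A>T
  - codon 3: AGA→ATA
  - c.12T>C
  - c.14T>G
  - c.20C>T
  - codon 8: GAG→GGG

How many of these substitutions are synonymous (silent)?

Codon 1: ATG (Met) → AGG (Arg) — missense.
Codon 2: GAG (Glu) → GTG (Val) — missense.
Codon 3: AGA (Arg) → ATA (Ile) — missense.
Codon 4: GTT (Val) → GTC (Val) — synonymous.
Codon 5: TTT (Phe) → TGT (Cys) — missense.
Codon 7: GCC (Ala) → GTC (Val) — missense.
Codon 8: GAG (Glu) → GGG (Gly) — missense.
Synonymous: 1 of 7.

1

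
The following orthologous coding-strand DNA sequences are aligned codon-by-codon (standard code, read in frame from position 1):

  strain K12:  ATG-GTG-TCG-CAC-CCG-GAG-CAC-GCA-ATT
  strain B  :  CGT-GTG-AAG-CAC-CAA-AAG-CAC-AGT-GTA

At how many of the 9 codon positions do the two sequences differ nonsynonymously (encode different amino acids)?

Codon 1: ATG Met / CGT Arg — nonsynonymous.
Codon 2: GTG Val / GTG Val — identical.
Codon 3: TCG Ser / AAG Lys — nonsynonymous.
Codon 4: CAC His / CAC His — identical.
Codon 5: CCG Pro / CAA Gln — nonsynonymous.
Codon 6: GAG Glu / AAG Lys — nonsynonymous.
Codon 7: CAC His / CAC His — identical.
Codon 8: GCA Ala / AGT Ser — nonsynonymous.
Codon 9: ATT Ile / GTA Val — nonsynonymous.
Nonsynonymous differences: 6.

6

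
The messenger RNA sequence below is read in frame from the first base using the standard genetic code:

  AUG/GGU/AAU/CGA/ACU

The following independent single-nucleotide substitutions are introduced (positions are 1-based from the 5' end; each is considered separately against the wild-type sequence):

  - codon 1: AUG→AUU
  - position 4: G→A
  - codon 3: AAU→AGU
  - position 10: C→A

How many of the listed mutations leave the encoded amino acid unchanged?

1

Codon 1: AUG (Met) → AUU (Ile) — missense.
Codon 2: GGU (Gly) → AGU (Ser) — missense.
Codon 3: AAU (Asn) → AGU (Ser) — missense.
Codon 4: CGA (Arg) → AGA (Arg) — synonymous.
Synonymous: 1 of 4.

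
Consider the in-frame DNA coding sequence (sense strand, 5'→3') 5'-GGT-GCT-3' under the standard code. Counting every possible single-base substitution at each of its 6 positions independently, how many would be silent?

6

Codon 1 (GGT, Gly): 3 synonymous substitutions.
Codon 2 (GCT, Ala): 3 synonymous substitutions.
Total: 3 + 3 = 6.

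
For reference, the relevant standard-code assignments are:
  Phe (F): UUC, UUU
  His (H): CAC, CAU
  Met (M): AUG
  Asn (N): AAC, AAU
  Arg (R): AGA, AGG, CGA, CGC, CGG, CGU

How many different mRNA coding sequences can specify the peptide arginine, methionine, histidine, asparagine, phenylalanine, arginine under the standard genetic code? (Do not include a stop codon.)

288

Arg: 6 codons.
Met: 1 codon.
His: 2 codons.
Asn: 2 codons.
Phe: 2 codons.
Arg: 6 codons.
6 × 1 × 2 × 2 × 2 × 6 = 288.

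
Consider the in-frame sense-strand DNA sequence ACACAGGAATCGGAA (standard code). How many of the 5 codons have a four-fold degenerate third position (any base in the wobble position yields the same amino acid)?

2

Codon 1 ACA (Thr): third position 4-fold.
Codon 2 CAG (Gln): third position 2-fold.
Codon 3 GAA (Glu): third position 2-fold.
Codon 4 TCG (Ser): third position 4-fold.
Codon 5 GAA (Glu): third position 2-fold.
Four-fold degenerate third positions: 2.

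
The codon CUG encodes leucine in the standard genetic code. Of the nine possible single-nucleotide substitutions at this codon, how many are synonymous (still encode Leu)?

Position 1: UUG → 1 synonymous.
Position 2: none → 0 synonymous.
Position 3: CUU, CUC, CUA → 3 synonymous.
Total: 1 + 0 + 3 = 4.

4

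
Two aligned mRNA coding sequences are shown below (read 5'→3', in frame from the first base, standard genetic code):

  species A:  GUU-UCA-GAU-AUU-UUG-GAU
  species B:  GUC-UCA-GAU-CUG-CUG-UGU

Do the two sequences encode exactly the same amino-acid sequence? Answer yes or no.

no

Codon 1: GUU Val / GUC Val — synonymous.
Codon 2: UCA Ser / UCA Ser — identical.
Codon 3: GAU Asp / GAU Asp — identical.
Codon 4: AUU Ile / CUG Leu — nonsynonymous.
Codon 5: UUG Leu / CUG Leu — synonymous.
Codon 6: GAU Asp / UGU Cys — nonsynonymous.
Nonsynonymous differences: 2 → different protein.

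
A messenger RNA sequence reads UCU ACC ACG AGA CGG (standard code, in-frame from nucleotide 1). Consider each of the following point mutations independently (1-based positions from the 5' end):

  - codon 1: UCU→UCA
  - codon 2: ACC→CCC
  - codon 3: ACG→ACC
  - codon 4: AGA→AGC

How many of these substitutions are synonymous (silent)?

2

Codon 1: UCU (Ser) → UCA (Ser) — synonymous.
Codon 2: ACC (Thr) → CCC (Pro) — missense.
Codon 3: ACG (Thr) → ACC (Thr) — synonymous.
Codon 4: AGA (Arg) → AGC (Ser) — missense.
Synonymous: 2 of 4.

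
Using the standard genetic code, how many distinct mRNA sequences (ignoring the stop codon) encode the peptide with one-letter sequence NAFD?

32

Asn: 2 codons.
Ala: 4 codons.
Phe: 2 codons.
Asp: 2 codons.
2 × 4 × 2 × 2 = 32.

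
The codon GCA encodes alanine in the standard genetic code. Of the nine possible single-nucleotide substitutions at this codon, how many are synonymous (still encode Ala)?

3

Position 1: none → 0 synonymous.
Position 2: none → 0 synonymous.
Position 3: GCU, GCC, GCG → 3 synonymous.
Total: 0 + 0 + 3 = 3.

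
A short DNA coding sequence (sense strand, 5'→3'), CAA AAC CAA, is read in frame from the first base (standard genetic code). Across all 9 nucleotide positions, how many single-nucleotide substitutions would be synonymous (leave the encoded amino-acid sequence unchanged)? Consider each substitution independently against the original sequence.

3

Codon 1 (CAA, Gln): 1 synonymous substitution.
Codon 2 (AAC, Asn): 1 synonymous substitution.
Codon 3 (CAA, Gln): 1 synonymous substitution.
Total: 1 + 1 + 1 = 3.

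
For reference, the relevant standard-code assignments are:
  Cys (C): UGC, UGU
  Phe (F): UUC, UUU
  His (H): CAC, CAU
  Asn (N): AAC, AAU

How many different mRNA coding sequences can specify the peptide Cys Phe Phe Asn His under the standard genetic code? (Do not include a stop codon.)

Cys: 2 codons.
Phe: 2 codons.
Phe: 2 codons.
Asn: 2 codons.
His: 2 codons.
2 × 2 × 2 × 2 × 2 = 32.

32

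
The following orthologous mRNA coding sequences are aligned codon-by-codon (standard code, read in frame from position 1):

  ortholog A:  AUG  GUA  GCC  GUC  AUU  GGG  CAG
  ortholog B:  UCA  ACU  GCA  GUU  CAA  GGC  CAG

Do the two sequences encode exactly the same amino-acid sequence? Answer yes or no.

no

Codon 1: AUG Met / UCA Ser — nonsynonymous.
Codon 2: GUA Val / ACU Thr — nonsynonymous.
Codon 3: GCC Ala / GCA Ala — synonymous.
Codon 4: GUC Val / GUU Val — synonymous.
Codon 5: AUU Ile / CAA Gln — nonsynonymous.
Codon 6: GGG Gly / GGC Gly — synonymous.
Codon 7: CAG Gln / CAG Gln — identical.
Nonsynonymous differences: 3 → different protein.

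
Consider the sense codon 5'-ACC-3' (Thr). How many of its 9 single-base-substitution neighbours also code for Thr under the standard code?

3

Position 1: none → 0 synonymous.
Position 2: none → 0 synonymous.
Position 3: ACU, ACA, ACG → 3 synonymous.
Total: 0 + 0 + 3 = 3.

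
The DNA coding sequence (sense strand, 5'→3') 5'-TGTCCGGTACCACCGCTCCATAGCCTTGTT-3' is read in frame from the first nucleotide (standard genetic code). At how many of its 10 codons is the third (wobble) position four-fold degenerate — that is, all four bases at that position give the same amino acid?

7

Codon 1 TGT (Cys): third position 2-fold.
Codon 2 CCG (Pro): third position 4-fold.
Codon 3 GTA (Val): third position 4-fold.
Codon 4 CCA (Pro): third position 4-fold.
Codon 5 CCG (Pro): third position 4-fold.
Codon 6 CTC (Leu): third position 4-fold.
Codon 7 CAT (His): third position 2-fold.
Codon 8 AGC (Ser): third position 2-fold.
Codon 9 CTT (Leu): third position 4-fold.
Codon 10 GTT (Val): third position 4-fold.
Four-fold degenerate third positions: 7.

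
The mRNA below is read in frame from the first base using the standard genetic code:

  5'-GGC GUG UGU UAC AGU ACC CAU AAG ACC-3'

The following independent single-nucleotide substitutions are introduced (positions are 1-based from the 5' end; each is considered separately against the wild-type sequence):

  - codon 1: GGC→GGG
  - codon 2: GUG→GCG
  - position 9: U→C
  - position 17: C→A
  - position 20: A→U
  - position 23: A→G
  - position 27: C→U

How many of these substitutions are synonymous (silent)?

Codon 1: GGC (Gly) → GGG (Gly) — synonymous.
Codon 2: GUG (Val) → GCG (Ala) — missense.
Codon 3: UGU (Cys) → UGC (Cys) — synonymous.
Codon 6: ACC (Thr) → AAC (Asn) — missense.
Codon 7: CAU (His) → CUU (Leu) — missense.
Codon 8: AAG (Lys) → AGG (Arg) — missense.
Codon 9: ACC (Thr) → ACU (Thr) — synonymous.
Synonymous: 3 of 7.

3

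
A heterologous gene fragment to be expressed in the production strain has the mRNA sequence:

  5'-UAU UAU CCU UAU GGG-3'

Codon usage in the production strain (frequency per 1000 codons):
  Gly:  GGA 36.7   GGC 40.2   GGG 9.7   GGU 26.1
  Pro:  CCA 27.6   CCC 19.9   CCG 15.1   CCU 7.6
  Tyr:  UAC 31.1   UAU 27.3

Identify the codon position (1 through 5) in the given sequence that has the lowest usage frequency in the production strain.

3

Codon 1 UAU (Tyr): 27.3 per 1000.
Codon 2 UAU (Tyr): 27.3 per 1000.
Codon 3 CCU (Pro): 7.6 per 1000.
Codon 4 UAU (Tyr): 27.3 per 1000.
Codon 5 GGG (Gly): 9.7 per 1000.
Lowest frequency is 7.6 at codon 3.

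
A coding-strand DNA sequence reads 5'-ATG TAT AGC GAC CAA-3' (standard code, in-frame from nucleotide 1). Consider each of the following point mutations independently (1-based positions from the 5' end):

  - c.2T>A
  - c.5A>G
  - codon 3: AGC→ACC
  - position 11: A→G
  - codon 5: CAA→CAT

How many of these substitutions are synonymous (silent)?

Codon 1: ATG (Met) → AAG (Lys) — missense.
Codon 2: TAT (Tyr) → TGT (Cys) — missense.
Codon 3: AGC (Ser) → ACC (Thr) — missense.
Codon 4: GAC (Asp) → GGC (Gly) — missense.
Codon 5: CAA (Gln) → CAT (His) — missense.
Synonymous: 0 of 5.

0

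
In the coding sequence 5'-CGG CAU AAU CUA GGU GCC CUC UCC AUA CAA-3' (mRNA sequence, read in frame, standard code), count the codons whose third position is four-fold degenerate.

6

Codon 1 CGG (Arg): third position 4-fold.
Codon 2 CAU (His): third position 2-fold.
Codon 3 AAU (Asn): third position 2-fold.
Codon 4 CUA (Leu): third position 4-fold.
Codon 5 GGU (Gly): third position 4-fold.
Codon 6 GCC (Ala): third position 4-fold.
Codon 7 CUC (Leu): third position 4-fold.
Codon 8 UCC (Ser): third position 4-fold.
Codon 9 AUA (Ile): third position 3-fold.
Codon 10 CAA (Gln): third position 2-fold.
Four-fold degenerate third positions: 6.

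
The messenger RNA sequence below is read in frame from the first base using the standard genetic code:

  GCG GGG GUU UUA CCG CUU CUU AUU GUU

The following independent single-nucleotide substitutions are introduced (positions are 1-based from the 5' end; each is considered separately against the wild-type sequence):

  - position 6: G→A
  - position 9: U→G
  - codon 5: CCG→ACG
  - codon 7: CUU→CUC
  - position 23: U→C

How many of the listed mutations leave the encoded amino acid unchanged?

3

Codon 2: GGG (Gly) → GGA (Gly) — synonymous.
Codon 3: GUU (Val) → GUG (Val) — synonymous.
Codon 5: CCG (Pro) → ACG (Thr) — missense.
Codon 7: CUU (Leu) → CUC (Leu) — synonymous.
Codon 8: AUU (Ile) → ACU (Thr) — missense.
Synonymous: 3 of 5.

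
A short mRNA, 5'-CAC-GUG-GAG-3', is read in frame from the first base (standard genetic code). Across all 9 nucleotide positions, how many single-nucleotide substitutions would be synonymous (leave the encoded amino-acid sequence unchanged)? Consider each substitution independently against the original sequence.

5

Codon 1 (CAC, His): 1 synonymous substitution.
Codon 2 (GUG, Val): 3 synonymous substitutions.
Codon 3 (GAG, Glu): 1 synonymous substitution.
Total: 1 + 3 + 1 = 5.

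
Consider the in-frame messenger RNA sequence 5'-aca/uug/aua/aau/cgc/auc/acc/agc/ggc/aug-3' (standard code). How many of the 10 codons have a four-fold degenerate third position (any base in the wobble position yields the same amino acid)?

4

Codon 1 ACA (Thr): third position 4-fold.
Codon 2 UUG (Leu): third position 2-fold.
Codon 3 AUA (Ile): third position 3-fold.
Codon 4 AAU (Asn): third position 2-fold.
Codon 5 CGC (Arg): third position 4-fold.
Codon 6 AUC (Ile): third position 3-fold.
Codon 7 ACC (Thr): third position 4-fold.
Codon 8 AGC (Ser): third position 2-fold.
Codon 9 GGC (Gly): third position 4-fold.
Codon 10 AUG (Met): third position 1-fold.
Four-fold degenerate third positions: 4.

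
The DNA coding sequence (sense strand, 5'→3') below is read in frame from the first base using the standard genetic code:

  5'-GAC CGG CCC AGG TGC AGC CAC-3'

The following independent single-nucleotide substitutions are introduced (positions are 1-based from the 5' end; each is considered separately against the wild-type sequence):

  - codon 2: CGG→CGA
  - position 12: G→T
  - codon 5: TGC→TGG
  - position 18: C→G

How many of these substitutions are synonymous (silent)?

Codon 2: CGG (Arg) → CGA (Arg) — synonymous.
Codon 4: AGG (Arg) → AGT (Ser) — missense.
Codon 5: TGC (Cys) → TGG (Trp) — missense.
Codon 6: AGC (Ser) → AGG (Arg) — missense.
Synonymous: 1 of 4.

1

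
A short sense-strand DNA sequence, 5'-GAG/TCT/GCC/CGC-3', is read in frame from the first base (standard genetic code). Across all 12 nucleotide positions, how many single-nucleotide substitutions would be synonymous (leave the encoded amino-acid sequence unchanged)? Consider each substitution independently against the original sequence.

Codon 1 (GAG, Glu): 1 synonymous substitution.
Codon 2 (TCT, Ser): 3 synonymous substitutions.
Codon 3 (GCC, Ala): 3 synonymous substitutions.
Codon 4 (CGC, Arg): 3 synonymous substitutions.
Total: 1 + 3 + 3 + 3 = 10.

10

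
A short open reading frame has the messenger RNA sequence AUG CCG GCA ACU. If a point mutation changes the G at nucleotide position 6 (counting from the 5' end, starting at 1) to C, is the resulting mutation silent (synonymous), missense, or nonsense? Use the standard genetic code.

silent

Position 6 falls in codon 2: CCG → Pro.
After the substitution the codon is CCC → Pro.
Both encode Pro, so the change is synonymous.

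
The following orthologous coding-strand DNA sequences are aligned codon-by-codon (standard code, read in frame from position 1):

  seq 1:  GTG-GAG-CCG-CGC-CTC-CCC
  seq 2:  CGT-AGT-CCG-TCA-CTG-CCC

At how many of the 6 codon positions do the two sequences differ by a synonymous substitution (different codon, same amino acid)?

Codon 1: GTG Val / CGT Arg — nonsynonymous.
Codon 2: GAG Glu / AGT Ser — nonsynonymous.
Codon 3: CCG Pro / CCG Pro — identical.
Codon 4: CGC Arg / TCA Ser — nonsynonymous.
Codon 5: CTC Leu / CTG Leu — synonymous.
Codon 6: CCC Pro / CCC Pro — identical.
Synonymous differences: 1.

1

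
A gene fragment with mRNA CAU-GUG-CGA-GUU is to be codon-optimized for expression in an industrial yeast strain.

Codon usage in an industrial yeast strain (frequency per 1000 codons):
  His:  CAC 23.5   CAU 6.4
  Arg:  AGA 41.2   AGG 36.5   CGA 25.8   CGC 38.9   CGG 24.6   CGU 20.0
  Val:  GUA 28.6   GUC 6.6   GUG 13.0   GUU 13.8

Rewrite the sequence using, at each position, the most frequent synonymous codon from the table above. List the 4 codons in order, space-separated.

CAC GUA AGA GUA

Codon 1 (His): best is CAC at 23.5.
Codon 2 (Val): best is GUA at 28.6.
Codon 3 (Arg): best is AGA at 41.2.
Codon 4 (Val): best is GUA at 28.6.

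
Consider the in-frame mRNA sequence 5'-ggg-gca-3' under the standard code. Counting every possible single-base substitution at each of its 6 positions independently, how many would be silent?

6

Codon 1 (GGG, Gly): 3 synonymous substitutions.
Codon 2 (GCA, Ala): 3 synonymous substitutions.
Total: 3 + 3 = 6.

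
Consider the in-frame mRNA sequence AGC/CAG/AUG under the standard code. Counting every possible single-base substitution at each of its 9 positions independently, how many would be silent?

Codon 1 (AGC, Ser): 1 synonymous substitution.
Codon 2 (CAG, Gln): 1 synonymous substitution.
Codon 3 (AUG, Met): 0 synonymous substitutions.
Total: 1 + 1 + 0 = 2.

2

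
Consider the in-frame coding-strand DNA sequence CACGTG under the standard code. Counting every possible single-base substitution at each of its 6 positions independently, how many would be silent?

4

Codon 1 (CAC, His): 1 synonymous substitution.
Codon 2 (GTG, Val): 3 synonymous substitutions.
Total: 1 + 3 = 4.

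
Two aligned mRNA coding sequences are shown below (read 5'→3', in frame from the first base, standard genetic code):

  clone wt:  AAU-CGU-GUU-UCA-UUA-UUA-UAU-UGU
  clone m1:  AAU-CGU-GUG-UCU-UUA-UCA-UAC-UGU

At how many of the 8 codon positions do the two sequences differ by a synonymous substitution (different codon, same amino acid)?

3

Codon 1: AAU Asn / AAU Asn — identical.
Codon 2: CGU Arg / CGU Arg — identical.
Codon 3: GUU Val / GUG Val — synonymous.
Codon 4: UCA Ser / UCU Ser — synonymous.
Codon 5: UUA Leu / UUA Leu — identical.
Codon 6: UUA Leu / UCA Ser — nonsynonymous.
Codon 7: UAU Tyr / UAC Tyr — synonymous.
Codon 8: UGU Cys / UGU Cys — identical.
Synonymous differences: 3.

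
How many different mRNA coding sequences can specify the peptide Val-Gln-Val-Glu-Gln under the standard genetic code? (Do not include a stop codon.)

Val: 4 codons.
Gln: 2 codons.
Val: 4 codons.
Glu: 2 codons.
Gln: 2 codons.
4 × 2 × 4 × 2 × 2 = 128.

128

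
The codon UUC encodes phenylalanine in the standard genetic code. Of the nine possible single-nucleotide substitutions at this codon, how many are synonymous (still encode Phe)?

Position 1: none → 0 synonymous.
Position 2: none → 0 synonymous.
Position 3: UUU → 1 synonymous.
Total: 0 + 0 + 1 = 1.

1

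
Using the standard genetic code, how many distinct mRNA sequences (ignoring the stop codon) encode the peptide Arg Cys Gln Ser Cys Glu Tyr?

1152

Arg: 6 codons.
Cys: 2 codons.
Gln: 2 codons.
Ser: 6 codons.
Cys: 2 codons.
Glu: 2 codons.
Tyr: 2 codons.
6 × 2 × 2 × 6 × 2 × 2 × 2 = 1152.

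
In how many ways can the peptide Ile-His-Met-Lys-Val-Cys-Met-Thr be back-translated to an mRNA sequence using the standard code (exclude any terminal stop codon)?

Ile: 3 codons.
His: 2 codons.
Met: 1 codon.
Lys: 2 codons.
Val: 4 codons.
Cys: 2 codons.
Met: 1 codon.
Thr: 4 codons.
3 × 2 × 1 × 2 × 4 × 2 × 1 × 4 = 384.

384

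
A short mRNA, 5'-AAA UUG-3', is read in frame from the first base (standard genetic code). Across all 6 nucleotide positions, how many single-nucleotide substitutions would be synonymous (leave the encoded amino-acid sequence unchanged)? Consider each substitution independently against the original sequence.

3

Codon 1 (AAA, Lys): 1 synonymous substitution.
Codon 2 (UUG, Leu): 2 synonymous substitutions.
Total: 1 + 2 = 3.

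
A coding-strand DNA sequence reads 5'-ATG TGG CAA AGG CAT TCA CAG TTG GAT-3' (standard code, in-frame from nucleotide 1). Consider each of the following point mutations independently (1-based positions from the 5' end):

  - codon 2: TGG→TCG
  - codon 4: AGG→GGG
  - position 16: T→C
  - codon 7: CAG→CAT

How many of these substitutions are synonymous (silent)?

0

Codon 2: TGG (Trp) → TCG (Ser) — missense.
Codon 4: AGG (Arg) → GGG (Gly) — missense.
Codon 6: TCA (Ser) → CCA (Pro) — missense.
Codon 7: CAG (Gln) → CAT (His) — missense.
Synonymous: 0 of 4.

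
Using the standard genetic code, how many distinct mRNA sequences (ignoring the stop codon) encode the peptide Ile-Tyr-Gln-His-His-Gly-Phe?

Ile: 3 codons.
Tyr: 2 codons.
Gln: 2 codons.
His: 2 codons.
His: 2 codons.
Gly: 4 codons.
Phe: 2 codons.
3 × 2 × 2 × 2 × 2 × 4 × 2 = 384.

384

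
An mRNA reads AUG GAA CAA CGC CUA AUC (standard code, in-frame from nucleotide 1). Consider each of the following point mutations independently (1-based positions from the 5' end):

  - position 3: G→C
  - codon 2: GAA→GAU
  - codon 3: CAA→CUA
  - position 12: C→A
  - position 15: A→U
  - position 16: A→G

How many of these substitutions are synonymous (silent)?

Codon 1: AUG (Met) → AUC (Ile) — missense.
Codon 2: GAA (Glu) → GAU (Asp) — missense.
Codon 3: CAA (Gln) → CUA (Leu) — missense.
Codon 4: CGC (Arg) → CGA (Arg) — synonymous.
Codon 5: CUA (Leu) → CUU (Leu) — synonymous.
Codon 6: AUC (Ile) → GUC (Val) — missense.
Synonymous: 2 of 6.

2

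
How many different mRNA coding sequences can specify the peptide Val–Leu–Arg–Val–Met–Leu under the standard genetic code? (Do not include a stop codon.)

3456

Val: 4 codons.
Leu: 6 codons.
Arg: 6 codons.
Val: 4 codons.
Met: 1 codon.
Leu: 6 codons.
4 × 6 × 6 × 4 × 1 × 6 = 3456.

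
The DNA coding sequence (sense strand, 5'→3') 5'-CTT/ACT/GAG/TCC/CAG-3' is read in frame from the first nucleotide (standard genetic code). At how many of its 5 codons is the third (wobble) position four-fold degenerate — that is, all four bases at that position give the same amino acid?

Codon 1 CTT (Leu): third position 4-fold.
Codon 2 ACT (Thr): third position 4-fold.
Codon 3 GAG (Glu): third position 2-fold.
Codon 4 TCC (Ser): third position 4-fold.
Codon 5 CAG (Gln): third position 2-fold.
Four-fold degenerate third positions: 3.

3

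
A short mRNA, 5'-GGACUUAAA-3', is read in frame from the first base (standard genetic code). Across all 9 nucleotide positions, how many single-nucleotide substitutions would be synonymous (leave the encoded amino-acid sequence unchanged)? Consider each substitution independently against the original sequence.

Codon 1 (GGA, Gly): 3 synonymous substitutions.
Codon 2 (CUU, Leu): 3 synonymous substitutions.
Codon 3 (AAA, Lys): 1 synonymous substitution.
Total: 3 + 3 + 1 = 7.

7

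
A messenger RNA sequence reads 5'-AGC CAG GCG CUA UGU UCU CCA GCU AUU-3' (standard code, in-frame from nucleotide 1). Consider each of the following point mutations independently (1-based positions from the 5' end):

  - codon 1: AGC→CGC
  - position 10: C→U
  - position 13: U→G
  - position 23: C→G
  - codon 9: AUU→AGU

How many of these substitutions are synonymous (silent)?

Codon 1: AGC (Ser) → CGC (Arg) — missense.
Codon 4: CUA (Leu) → UUA (Leu) — synonymous.
Codon 5: UGU (Cys) → GGU (Gly) — missense.
Codon 8: GCU (Ala) → GGU (Gly) — missense.
Codon 9: AUU (Ile) → AGU (Ser) — missense.
Synonymous: 1 of 5.

1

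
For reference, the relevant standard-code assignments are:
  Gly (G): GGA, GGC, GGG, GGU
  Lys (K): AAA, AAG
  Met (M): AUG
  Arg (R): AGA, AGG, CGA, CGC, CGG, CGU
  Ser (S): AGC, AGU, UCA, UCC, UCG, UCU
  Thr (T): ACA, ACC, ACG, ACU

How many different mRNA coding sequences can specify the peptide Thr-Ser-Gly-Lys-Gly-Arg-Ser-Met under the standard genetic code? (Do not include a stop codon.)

27648

Thr: 4 codons.
Ser: 6 codons.
Gly: 4 codons.
Lys: 2 codons.
Gly: 4 codons.
Arg: 6 codons.
Ser: 6 codons.
Met: 1 codon.
4 × 6 × 4 × 2 × 4 × 6 × 6 × 1 = 27648.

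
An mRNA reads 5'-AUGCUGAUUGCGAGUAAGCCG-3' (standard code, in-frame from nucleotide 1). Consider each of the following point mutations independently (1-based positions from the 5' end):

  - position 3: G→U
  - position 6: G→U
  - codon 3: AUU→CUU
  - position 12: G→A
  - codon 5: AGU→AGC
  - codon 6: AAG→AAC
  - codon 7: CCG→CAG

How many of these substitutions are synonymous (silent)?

3

Codon 1: AUG (Met) → AUU (Ile) — missense.
Codon 2: CUG (Leu) → CUU (Leu) — synonymous.
Codon 3: AUU (Ile) → CUU (Leu) — missense.
Codon 4: GCG (Ala) → GCA (Ala) — synonymous.
Codon 5: AGU (Ser) → AGC (Ser) — synonymous.
Codon 6: AAG (Lys) → AAC (Asn) — missense.
Codon 7: CCG (Pro) → CAG (Gln) — missense.
Synonymous: 3 of 7.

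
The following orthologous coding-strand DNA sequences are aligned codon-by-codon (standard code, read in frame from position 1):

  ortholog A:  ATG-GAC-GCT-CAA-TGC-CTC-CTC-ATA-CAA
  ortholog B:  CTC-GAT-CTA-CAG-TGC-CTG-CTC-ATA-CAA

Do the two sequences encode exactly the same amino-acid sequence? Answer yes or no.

no

Codon 1: ATG Met / CTC Leu — nonsynonymous.
Codon 2: GAC Asp / GAT Asp — synonymous.
Codon 3: GCT Ala / CTA Leu — nonsynonymous.
Codon 4: CAA Gln / CAG Gln — synonymous.
Codon 5: TGC Cys / TGC Cys — identical.
Codon 6: CTC Leu / CTG Leu — synonymous.
Codon 7: CTC Leu / CTC Leu — identical.
Codon 8: ATA Ile / ATA Ile — identical.
Codon 9: CAA Gln / CAA Gln — identical.
Nonsynonymous differences: 2 → different protein.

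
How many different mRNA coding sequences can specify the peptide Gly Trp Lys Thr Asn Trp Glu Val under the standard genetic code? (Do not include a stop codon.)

512

Gly: 4 codons.
Trp: 1 codon.
Lys: 2 codons.
Thr: 4 codons.
Asn: 2 codons.
Trp: 1 codon.
Glu: 2 codons.
Val: 4 codons.
4 × 1 × 2 × 4 × 2 × 1 × 2 × 4 = 512.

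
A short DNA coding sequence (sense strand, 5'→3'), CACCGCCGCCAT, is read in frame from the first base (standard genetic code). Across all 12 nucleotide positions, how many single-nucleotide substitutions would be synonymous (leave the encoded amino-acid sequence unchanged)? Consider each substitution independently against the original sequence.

8

Codon 1 (CAC, His): 1 synonymous substitution.
Codon 2 (CGC, Arg): 3 synonymous substitutions.
Codon 3 (CGC, Arg): 3 synonymous substitutions.
Codon 4 (CAT, His): 1 synonymous substitution.
Total: 1 + 3 + 3 + 1 = 8.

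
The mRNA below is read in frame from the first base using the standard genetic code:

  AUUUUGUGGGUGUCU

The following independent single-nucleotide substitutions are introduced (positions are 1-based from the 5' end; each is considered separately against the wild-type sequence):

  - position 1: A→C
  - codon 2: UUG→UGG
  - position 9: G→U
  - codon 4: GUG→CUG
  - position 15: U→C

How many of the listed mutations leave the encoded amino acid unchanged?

Codon 1: AUU (Ile) → CUU (Leu) — missense.
Codon 2: UUG (Leu) → UGG (Trp) — missense.
Codon 3: UGG (Trp) → UGU (Cys) — missense.
Codon 4: GUG (Val) → CUG (Leu) — missense.
Codon 5: UCU (Ser) → UCC (Ser) — synonymous.
Synonymous: 1 of 5.

1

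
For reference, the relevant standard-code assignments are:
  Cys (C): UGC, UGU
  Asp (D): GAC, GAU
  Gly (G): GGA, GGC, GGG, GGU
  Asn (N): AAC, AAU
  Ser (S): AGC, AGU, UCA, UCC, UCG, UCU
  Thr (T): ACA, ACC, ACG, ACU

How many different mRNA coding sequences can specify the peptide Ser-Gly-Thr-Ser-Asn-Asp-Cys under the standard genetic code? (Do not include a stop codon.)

Ser: 6 codons.
Gly: 4 codons.
Thr: 4 codons.
Ser: 6 codons.
Asn: 2 codons.
Asp: 2 codons.
Cys: 2 codons.
6 × 4 × 4 × 6 × 2 × 2 × 2 = 4608.

4608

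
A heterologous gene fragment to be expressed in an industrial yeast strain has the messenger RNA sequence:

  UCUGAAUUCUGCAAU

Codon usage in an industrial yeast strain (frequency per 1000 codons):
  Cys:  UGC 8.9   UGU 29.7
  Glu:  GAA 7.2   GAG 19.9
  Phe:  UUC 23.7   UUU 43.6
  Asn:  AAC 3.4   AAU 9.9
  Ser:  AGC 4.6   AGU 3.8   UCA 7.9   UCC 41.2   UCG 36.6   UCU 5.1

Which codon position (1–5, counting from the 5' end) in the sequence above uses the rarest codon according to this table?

1

Codon 1 UCU (Ser): 5.1 per 1000.
Codon 2 GAA (Glu): 7.2 per 1000.
Codon 3 UUC (Phe): 23.7 per 1000.
Codon 4 UGC (Cys): 8.9 per 1000.
Codon 5 AAU (Asn): 9.9 per 1000.
Lowest frequency is 5.1 at codon 1.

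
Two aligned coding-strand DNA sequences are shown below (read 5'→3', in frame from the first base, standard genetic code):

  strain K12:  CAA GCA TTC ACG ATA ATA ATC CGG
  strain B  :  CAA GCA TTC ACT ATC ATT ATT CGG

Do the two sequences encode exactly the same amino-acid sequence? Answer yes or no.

yes

Codon 1: CAA Gln / CAA Gln — identical.
Codon 2: GCA Ala / GCA Ala — identical.
Codon 3: TTC Phe / TTC Phe — identical.
Codon 4: ACG Thr / ACT Thr — synonymous.
Codon 5: ATA Ile / ATC Ile — synonymous.
Codon 6: ATA Ile / ATT Ile — synonymous.
Codon 7: ATC Ile / ATT Ile — synonymous.
Codon 8: CGG Arg / CGG Arg — identical.
Nonsynonymous differences: 0 → same protein.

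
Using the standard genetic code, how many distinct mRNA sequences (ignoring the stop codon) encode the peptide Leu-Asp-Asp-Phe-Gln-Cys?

Leu: 6 codons.
Asp: 2 codons.
Asp: 2 codons.
Phe: 2 codons.
Gln: 2 codons.
Cys: 2 codons.
6 × 2 × 2 × 2 × 2 × 2 = 192.

192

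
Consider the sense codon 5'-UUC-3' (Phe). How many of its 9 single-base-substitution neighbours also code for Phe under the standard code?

1

Position 1: none → 0 synonymous.
Position 2: none → 0 synonymous.
Position 3: UUU → 1 synonymous.
Total: 0 + 0 + 1 = 1.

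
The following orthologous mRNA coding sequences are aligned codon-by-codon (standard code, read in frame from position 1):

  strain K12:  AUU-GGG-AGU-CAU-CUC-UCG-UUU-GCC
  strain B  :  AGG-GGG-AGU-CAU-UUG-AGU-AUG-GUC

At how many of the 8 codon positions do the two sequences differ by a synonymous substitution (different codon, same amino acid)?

Codon 1: AUU Ile / AGG Arg — nonsynonymous.
Codon 2: GGG Gly / GGG Gly — identical.
Codon 3: AGU Ser / AGU Ser — identical.
Codon 4: CAU His / CAU His — identical.
Codon 5: CUC Leu / UUG Leu — synonymous.
Codon 6: UCG Ser / AGU Ser — synonymous.
Codon 7: UUU Phe / AUG Met — nonsynonymous.
Codon 8: GCC Ala / GUC Val — nonsynonymous.
Synonymous differences: 2.

2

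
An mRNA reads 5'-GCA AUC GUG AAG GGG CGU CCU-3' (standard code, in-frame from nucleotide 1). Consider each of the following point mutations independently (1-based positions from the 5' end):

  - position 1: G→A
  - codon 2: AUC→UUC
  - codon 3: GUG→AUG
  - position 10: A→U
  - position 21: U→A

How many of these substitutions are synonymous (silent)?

1

Codon 1: GCA (Ala) → ACA (Thr) — missense.
Codon 2: AUC (Ile) → UUC (Phe) — missense.
Codon 3: GUG (Val) → AUG (Met) — missense.
Codon 4: AAG (Lys) → UAG (Stop) — nonsense.
Codon 7: CCU (Pro) → CCA (Pro) — synonymous.
Synonymous: 1 of 5.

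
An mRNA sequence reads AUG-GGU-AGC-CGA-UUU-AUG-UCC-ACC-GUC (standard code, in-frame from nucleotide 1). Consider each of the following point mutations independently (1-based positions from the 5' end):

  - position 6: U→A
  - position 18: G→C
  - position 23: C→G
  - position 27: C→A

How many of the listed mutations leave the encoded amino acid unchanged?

2

Codon 2: GGU (Gly) → GGA (Gly) — synonymous.
Codon 6: AUG (Met) → AUC (Ile) — missense.
Codon 8: ACC (Thr) → AGC (Ser) — missense.
Codon 9: GUC (Val) → GUA (Val) — synonymous.
Synonymous: 2 of 4.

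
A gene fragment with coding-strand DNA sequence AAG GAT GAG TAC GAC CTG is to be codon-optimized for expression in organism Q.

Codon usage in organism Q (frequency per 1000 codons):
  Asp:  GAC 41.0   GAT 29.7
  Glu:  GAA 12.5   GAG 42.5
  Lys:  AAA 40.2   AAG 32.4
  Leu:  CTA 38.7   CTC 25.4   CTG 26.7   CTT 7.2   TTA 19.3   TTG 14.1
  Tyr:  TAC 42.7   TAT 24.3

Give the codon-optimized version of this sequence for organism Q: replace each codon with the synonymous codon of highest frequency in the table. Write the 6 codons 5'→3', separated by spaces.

AAA GAC GAG TAC GAC CTA

Codon 1 (Lys): best is AAA at 40.2.
Codon 2 (Asp): best is GAC at 41.0.
Codon 3 (Glu): best is GAG at 42.5.
Codon 4 (Tyr): best is TAC at 42.7.
Codon 5 (Asp): best is GAC at 41.0.
Codon 6 (Leu): best is CTA at 38.7.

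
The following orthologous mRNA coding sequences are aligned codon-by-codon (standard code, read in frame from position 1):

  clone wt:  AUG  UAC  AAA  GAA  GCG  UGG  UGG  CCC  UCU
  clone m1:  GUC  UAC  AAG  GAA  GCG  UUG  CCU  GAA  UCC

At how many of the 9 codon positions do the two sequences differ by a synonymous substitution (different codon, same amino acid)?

2

Codon 1: AUG Met / GUC Val — nonsynonymous.
Codon 2: UAC Tyr / UAC Tyr — identical.
Codon 3: AAA Lys / AAG Lys — synonymous.
Codon 4: GAA Glu / GAA Glu — identical.
Codon 5: GCG Ala / GCG Ala — identical.
Codon 6: UGG Trp / UUG Leu — nonsynonymous.
Codon 7: UGG Trp / CCU Pro — nonsynonymous.
Codon 8: CCC Pro / GAA Glu — nonsynonymous.
Codon 9: UCU Ser / UCC Ser — synonymous.
Synonymous differences: 2.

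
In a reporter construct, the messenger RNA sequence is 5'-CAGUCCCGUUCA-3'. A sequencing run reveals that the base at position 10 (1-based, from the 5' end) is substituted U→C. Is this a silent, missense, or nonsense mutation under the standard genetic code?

missense

Position 10 falls in codon 4: UCA → Ser.
After the substitution the codon is CCA → Pro.
Ser ≠ Pro, so this is a missense mutation.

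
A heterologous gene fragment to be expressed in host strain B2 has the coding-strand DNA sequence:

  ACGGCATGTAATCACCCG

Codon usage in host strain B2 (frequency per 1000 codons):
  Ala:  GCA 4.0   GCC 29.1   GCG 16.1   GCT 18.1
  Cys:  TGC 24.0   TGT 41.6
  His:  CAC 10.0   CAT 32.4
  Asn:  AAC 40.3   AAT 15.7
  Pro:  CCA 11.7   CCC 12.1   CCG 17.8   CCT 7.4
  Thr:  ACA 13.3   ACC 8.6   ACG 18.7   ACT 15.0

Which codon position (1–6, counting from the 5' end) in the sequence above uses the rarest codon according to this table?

Codon 1 ACG (Thr): 18.7 per 1000.
Codon 2 GCA (Ala): 4.0 per 1000.
Codon 3 TGT (Cys): 41.6 per 1000.
Codon 4 AAT (Asn): 15.7 per 1000.
Codon 5 CAC (His): 10.0 per 1000.
Codon 6 CCG (Pro): 17.8 per 1000.
Lowest frequency is 4.0 at codon 2.

2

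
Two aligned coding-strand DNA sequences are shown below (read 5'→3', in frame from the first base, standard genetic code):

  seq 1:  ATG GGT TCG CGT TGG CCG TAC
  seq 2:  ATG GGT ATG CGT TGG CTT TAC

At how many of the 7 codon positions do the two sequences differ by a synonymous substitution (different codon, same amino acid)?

Codon 1: ATG Met / ATG Met — identical.
Codon 2: GGT Gly / GGT Gly — identical.
Codon 3: TCG Ser / ATG Met — nonsynonymous.
Codon 4: CGT Arg / CGT Arg — identical.
Codon 5: TGG Trp / TGG Trp — identical.
Codon 6: CCG Pro / CTT Leu — nonsynonymous.
Codon 7: TAC Tyr / TAC Tyr — identical.
Synonymous differences: 0.

0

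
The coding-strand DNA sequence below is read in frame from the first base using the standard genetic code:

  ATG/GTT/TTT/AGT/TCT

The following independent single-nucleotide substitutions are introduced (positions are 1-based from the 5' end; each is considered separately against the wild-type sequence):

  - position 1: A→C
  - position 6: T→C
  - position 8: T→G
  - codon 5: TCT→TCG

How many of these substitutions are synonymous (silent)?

2

Codon 1: ATG (Met) → CTG (Leu) — missense.
Codon 2: GTT (Val) → GTC (Val) — synonymous.
Codon 3: TTT (Phe) → TGT (Cys) — missense.
Codon 5: TCT (Ser) → TCG (Ser) — synonymous.
Synonymous: 2 of 4.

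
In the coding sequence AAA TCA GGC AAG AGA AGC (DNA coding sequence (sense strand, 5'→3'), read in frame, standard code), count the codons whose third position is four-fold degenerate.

2

Codon 1 AAA (Lys): third position 2-fold.
Codon 2 TCA (Ser): third position 4-fold.
Codon 3 GGC (Gly): third position 4-fold.
Codon 4 AAG (Lys): third position 2-fold.
Codon 5 AGA (Arg): third position 2-fold.
Codon 6 AGC (Ser): third position 2-fold.
Four-fold degenerate third positions: 2.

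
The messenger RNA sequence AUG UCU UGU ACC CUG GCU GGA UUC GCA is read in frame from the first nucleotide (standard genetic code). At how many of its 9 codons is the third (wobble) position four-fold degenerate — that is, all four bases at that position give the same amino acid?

6

Codon 1 AUG (Met): third position 1-fold.
Codon 2 UCU (Ser): third position 4-fold.
Codon 3 UGU (Cys): third position 2-fold.
Codon 4 ACC (Thr): third position 4-fold.
Codon 5 CUG (Leu): third position 4-fold.
Codon 6 GCU (Ala): third position 4-fold.
Codon 7 GGA (Gly): third position 4-fold.
Codon 8 UUC (Phe): third position 2-fold.
Codon 9 GCA (Ala): third position 4-fold.
Four-fold degenerate third positions: 6.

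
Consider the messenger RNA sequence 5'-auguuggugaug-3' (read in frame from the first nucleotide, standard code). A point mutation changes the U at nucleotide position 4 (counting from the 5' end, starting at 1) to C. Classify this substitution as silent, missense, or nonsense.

Position 4 falls in codon 2: UUG → Leu.
After the substitution the codon is CUG → Leu.
Both encode Leu, so the change is synonymous.

silent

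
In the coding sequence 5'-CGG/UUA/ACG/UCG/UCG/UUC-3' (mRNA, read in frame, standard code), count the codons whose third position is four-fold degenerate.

4

Codon 1 CGG (Arg): third position 4-fold.
Codon 2 UUA (Leu): third position 2-fold.
Codon 3 ACG (Thr): third position 4-fold.
Codon 4 UCG (Ser): third position 4-fold.
Codon 5 UCG (Ser): third position 4-fold.
Codon 6 UUC (Phe): third position 2-fold.
Four-fold degenerate third positions: 4.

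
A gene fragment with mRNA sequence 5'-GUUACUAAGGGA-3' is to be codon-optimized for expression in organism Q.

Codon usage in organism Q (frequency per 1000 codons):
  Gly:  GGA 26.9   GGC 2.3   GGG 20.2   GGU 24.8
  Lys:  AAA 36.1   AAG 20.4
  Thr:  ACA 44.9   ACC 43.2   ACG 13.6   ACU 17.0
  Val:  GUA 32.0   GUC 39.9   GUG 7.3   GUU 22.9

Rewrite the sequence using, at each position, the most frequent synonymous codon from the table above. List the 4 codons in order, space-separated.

GUC ACA AAA GGA

Codon 1 (Val): best is GUC at 39.9.
Codon 2 (Thr): best is ACA at 44.9.
Codon 3 (Lys): best is AAA at 36.1.
Codon 4 (Gly): best is GGA at 26.9.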